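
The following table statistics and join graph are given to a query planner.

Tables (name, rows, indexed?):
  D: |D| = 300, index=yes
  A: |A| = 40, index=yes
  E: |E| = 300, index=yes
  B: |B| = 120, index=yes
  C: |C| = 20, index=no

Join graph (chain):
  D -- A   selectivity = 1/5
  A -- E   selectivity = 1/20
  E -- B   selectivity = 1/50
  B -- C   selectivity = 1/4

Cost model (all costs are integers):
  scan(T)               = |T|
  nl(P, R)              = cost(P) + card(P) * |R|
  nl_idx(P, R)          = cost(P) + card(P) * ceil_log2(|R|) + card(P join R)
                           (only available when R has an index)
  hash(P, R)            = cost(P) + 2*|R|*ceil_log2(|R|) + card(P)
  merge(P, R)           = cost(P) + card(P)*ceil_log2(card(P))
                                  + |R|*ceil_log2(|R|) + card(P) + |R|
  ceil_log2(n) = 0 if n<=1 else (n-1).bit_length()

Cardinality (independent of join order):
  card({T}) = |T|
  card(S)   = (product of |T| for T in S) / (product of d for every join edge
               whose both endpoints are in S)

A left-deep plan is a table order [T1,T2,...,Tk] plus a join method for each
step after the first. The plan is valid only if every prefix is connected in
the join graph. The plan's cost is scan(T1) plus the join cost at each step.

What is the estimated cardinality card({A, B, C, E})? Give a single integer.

7200

Tables in S: A(40), B(120), C(20), E(300)
Edges inside S: A-E(d=20), E-B(d=50), B-C(d=4)
numerator = 40 * 120 * 20 * 300 = 28800000
denominator = 20 * 50 * 4 = 4000
card(S) = 28800000 / 4000 = 7200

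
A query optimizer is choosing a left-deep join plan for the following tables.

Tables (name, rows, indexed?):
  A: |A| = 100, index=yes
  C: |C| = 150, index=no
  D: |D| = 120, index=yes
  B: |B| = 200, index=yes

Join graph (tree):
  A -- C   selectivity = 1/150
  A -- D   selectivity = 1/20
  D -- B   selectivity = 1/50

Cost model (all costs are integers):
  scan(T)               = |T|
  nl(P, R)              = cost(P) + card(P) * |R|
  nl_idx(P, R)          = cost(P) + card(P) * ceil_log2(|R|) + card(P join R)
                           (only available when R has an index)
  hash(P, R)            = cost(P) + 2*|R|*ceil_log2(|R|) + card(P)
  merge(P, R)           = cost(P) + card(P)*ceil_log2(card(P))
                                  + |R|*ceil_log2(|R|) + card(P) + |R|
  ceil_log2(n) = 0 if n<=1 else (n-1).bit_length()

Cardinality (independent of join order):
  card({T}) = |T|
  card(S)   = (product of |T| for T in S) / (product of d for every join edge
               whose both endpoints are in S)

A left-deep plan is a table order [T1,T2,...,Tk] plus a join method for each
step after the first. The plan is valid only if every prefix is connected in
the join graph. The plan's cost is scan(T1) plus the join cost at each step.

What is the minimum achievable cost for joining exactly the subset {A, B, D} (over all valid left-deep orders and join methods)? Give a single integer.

Selinger DP over subsets of {A,B,D}:
  {A}: scan cost=100, card=100
  {D}: scan cost=120, card=120
  {B}: scan cost=200, card=200
  {AD}: card=600; try (D,nl_idx)→1400, (A,nl_idx)→1560, (A,hash)→1640, (D,merge)→1860, (D,hash)→1880, (A,merge)→1880 …(+2); best=1400 via (D,nl_idx)
  {BD}: card=480; try (B,nl_idx)→1560, (D,hash)→2080, (D,nl_idx)→2080, (B,merge)→2880, (D,merge)→2960, (B,hash)→3440 …(+2); best=1560 via (B,nl_idx)
  {ABD}: card=2400; try (A,hash)→3440, (B,hash)→5200, (A,merge)→7160, (A,nl_idx)→7320, (B,nl_idx)→8600, (B,merge)→9800 …(+2); best=3440 via (A,hash)

3440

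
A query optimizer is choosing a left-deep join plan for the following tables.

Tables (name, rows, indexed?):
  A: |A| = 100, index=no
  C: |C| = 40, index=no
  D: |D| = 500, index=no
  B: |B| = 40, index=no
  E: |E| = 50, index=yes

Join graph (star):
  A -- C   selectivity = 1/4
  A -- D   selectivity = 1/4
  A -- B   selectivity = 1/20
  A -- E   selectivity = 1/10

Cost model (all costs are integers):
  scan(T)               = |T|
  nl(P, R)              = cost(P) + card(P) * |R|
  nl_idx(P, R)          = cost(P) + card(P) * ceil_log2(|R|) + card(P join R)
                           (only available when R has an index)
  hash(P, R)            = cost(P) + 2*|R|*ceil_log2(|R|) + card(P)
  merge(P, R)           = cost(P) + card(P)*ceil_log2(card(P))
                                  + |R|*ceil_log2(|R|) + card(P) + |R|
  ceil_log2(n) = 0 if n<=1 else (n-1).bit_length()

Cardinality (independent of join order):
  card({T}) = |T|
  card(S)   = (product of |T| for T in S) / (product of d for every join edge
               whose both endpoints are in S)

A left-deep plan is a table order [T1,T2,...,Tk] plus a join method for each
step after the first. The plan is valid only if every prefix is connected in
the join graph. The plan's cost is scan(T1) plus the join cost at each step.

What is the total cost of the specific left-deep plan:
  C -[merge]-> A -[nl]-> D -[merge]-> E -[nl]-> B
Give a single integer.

step 1: scan C: cost=40, card=40
step 2: join A via merge
    card(P join A) = 40*100/(4) = 1000
    cost = 40 + 40*6 + 100*7 + 40 + 100 = 1120
step 3: join D via nl
    card(P join D) = 1000*500/(4) = 125000
    cost = 1120 + 1000*500 = 501120
step 4: join E via merge
    card(P join E) = 125000*50/(10) = 625000
    cost = 501120 + 125000*17 + 50*6 + 125000 + 50 = 2751470
step 5: join B via nl
    card(P join B) = 625000*40/(20) = 1250000
    cost = 2751470 + 625000*40 = 27751470

27751470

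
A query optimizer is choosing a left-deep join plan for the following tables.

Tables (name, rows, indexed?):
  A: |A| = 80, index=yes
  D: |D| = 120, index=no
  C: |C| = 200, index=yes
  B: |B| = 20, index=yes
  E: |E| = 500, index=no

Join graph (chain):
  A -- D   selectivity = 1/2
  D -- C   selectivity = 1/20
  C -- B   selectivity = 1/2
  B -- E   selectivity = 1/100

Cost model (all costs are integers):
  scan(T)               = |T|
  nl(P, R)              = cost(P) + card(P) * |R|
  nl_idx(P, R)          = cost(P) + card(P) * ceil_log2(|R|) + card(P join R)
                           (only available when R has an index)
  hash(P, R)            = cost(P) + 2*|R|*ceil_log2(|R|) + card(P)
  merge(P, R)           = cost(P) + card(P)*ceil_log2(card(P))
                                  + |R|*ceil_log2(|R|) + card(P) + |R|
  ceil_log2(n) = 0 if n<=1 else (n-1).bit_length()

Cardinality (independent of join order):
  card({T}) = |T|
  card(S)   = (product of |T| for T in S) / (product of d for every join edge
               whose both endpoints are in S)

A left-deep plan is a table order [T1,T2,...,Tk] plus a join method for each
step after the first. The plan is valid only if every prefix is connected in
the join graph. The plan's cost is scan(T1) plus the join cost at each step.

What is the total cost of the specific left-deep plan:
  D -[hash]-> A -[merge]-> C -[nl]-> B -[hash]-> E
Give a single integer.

1519360

step 1: scan D: cost=120, card=120
step 2: join A via hash
    card(P join A) = 120*80/(2) = 4800
    cost = 120 + 2*80*7 + 120 = 1360
step 3: join C via merge
    card(P join C) = 4800*200/(20) = 48000
    cost = 1360 + 4800*13 + 200*8 + 4800 + 200 = 70360
step 4: join B via nl
    card(P join B) = 48000*20/(2) = 480000
    cost = 70360 + 48000*20 = 1030360
step 5: join E via hash
    card(P join E) = 480000*500/(100) = 2400000
    cost = 1030360 + 2*500*9 + 480000 = 1519360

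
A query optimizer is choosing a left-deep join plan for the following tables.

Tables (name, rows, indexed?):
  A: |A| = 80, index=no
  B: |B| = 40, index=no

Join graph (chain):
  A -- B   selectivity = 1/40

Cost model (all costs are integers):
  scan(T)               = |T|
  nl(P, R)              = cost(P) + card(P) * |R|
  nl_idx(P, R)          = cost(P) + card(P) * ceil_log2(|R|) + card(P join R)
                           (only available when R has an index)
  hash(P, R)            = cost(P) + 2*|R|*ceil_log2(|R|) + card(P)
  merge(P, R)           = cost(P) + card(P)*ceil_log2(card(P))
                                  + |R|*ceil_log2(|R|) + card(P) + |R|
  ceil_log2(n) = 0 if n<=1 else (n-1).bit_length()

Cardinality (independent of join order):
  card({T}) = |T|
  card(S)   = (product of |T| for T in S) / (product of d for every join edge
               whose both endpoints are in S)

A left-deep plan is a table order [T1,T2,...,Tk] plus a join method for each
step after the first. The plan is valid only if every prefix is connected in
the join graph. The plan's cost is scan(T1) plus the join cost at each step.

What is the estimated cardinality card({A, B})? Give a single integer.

Tables in S: A(80), B(40)
Edges inside S: A-B(d=40)
numerator = 80 * 40 = 3200
denominator = 40 = 40
card(S) = 3200 / 40 = 80

80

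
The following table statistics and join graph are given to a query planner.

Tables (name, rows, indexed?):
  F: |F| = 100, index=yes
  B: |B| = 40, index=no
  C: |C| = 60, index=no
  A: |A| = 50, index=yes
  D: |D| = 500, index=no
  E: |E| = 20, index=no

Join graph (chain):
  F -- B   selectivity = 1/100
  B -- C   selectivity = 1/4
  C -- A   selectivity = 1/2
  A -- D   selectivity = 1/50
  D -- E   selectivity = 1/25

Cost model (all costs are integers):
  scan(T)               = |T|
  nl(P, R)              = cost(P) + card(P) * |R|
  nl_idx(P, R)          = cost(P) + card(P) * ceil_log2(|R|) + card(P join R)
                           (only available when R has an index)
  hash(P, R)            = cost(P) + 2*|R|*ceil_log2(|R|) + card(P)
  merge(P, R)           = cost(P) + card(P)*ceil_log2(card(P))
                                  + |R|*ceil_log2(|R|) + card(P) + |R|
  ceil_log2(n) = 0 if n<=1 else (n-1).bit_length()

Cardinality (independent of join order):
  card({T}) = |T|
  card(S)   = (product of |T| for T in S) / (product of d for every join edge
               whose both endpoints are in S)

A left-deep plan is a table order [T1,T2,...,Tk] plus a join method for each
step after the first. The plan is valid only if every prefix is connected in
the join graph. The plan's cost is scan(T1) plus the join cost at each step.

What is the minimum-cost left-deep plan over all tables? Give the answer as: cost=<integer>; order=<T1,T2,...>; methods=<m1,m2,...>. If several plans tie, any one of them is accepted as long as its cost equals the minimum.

cost=137200; order=D,E,A,C,B,F; methods=hash,hash,hash,hash,hash

Selinger DP (subsets sized 1..n):
  {F}: scan cost=100, card=100
  {B}: scan cost=40, card=40
  {C}: scan cost=60, card=60
  {A}: scan cost=50, card=50
  {D}: scan cost=500, card=500
  {E}: scan cost=20, card=20
  {BF}: card=40; try (F,nl_idx)→360, (B,hash)→680, (F,merge)→1120, (B,merge)→1180, (F,hash)→1480, (F,nl)→4040 …(+1); best=360 via (F,nl_idx)
  {BC}: card=600; try (B,hash)→600, (C,merge)→740, (B,merge)→760, (C,hash)→800, (C,nl)→2440, (B,nl)→2460; best=600 via (B,hash)
  {AC}: card=1500; try (A,hash)→720, (C,hash)→820, (C,merge)→820, (A,merge)→830, (A,nl_idx)→1920, (C,nl)→3050 …(+1); best=720 via (A,hash)
  {AD}: card=500; try (A,hash)→1600, (A,nl_idx)→4000, (D,merge)→5400, (A,merge)→5850, (D,hash)→9100, (D,nl)→25050 …(+1); best=1600 via (A,hash)
  {DE}: card=400; try (E,hash)→1200, (D,merge)→5140, (E,merge)→5620, (D,hash)→9040, (D,nl)→10020, (E,nl)→10500; best=1200 via (E,hash)
  {BCF}: card=600; try (C,merge)→1060, (C,hash)→1120, (F,hash)→2600, (C,nl)→2760, (F,nl_idx)→5400, (F,merge)→8000 …(+1); best=1060 via (C,merge)
  {ABC}: card=15000; try (A,hash)→1800, (B,hash)→2700, (A,merge)→7550, (B,merge)→19000, (A,nl_idx)→19200, (A,nl)→30600 …(+1); best=1800 via (A,hash)
  {ACD}: card=15000; try (C,hash)→2820, (C,merge)→7020, (D,hash)→11220, (D,merge)→23720, (C,nl)→31600, (D,nl)→750720; best=2820 via (C,hash)
  {ADE}: card=400; try (A,hash)→2200, (E,hash)→2300, (A,nl_idx)→4000, (A,merge)→5550, (E,merge)→6720, (E,nl)→11600 …(+1); best=2200 via (A,hash)
  {ABCF}: card=15000; try (A,hash)→2260, (A,merge)→8010, (F,hash)→18200, (A,nl_idx)→19660, (A,nl)→31060, (F,nl_idx)→121800 …(+2); best=2260 via (A,hash)
  {ABCD}: card=150000; try (B,hash)→18300, (D,hash)→25800, (B,merge)→228100, (D,merge)→231800, (B,nl)→602820, (D,nl)→7501800; best=18300 via (B,hash)
  {ACDE}: card=12000; try (C,hash)→3320, (C,merge)→6620, (E,hash)→18020, (C,nl)→26200, (E,merge)→227940, (E,nl)→302820; best=3320 via (C,hash)
  {ABCDF}: card=150000; try (D,hash)→26260, (F,hash)→169700, (D,merge)→232260, (F,nl_idx)→1218300, (F,merge)→2869100, (D,nl)→7502260 …(+1); best=26260 via (D,hash)
  {ABCDE}: card=120000; try (B,hash)→15800, (E,hash)→168500, (B,merge)→183600, (B,nl)→483320, (E,merge)→2868420, (E,nl)→3018300; best=15800 via (B,hash)
  {ABCDEF}: card=120000; try (F,hash)→137200, (E,hash)→176460, (F,nl_idx)→975800, (F,merge)→2176600, (E,merge)→2876380, (E,nl)→3026260 …(+1); best=137200 via (F,hash)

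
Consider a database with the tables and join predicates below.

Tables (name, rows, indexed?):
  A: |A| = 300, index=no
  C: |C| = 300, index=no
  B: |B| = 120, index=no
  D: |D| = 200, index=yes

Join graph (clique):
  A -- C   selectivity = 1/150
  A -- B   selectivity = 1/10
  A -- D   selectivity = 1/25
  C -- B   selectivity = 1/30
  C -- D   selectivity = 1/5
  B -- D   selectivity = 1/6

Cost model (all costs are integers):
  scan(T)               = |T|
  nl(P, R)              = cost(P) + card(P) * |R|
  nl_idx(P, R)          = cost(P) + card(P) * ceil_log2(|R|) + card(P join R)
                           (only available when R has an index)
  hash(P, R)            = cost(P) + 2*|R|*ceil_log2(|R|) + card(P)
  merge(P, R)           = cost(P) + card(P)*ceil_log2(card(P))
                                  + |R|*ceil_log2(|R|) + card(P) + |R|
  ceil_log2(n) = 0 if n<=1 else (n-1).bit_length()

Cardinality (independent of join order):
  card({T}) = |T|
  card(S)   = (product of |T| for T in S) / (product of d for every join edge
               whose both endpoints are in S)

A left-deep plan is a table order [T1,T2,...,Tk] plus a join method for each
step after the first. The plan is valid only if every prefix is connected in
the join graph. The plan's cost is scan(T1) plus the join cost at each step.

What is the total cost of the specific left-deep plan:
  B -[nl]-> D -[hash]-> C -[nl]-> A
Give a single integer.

step 1: scan B: cost=120, card=120
step 2: join D via nl
    card(P join D) = 120*200/(6) = 4000
    cost = 120 + 120*200 = 24120
step 3: join C via hash
    card(P join C) = 4000*300/(30*5) = 8000
    cost = 24120 + 2*300*9 + 4000 = 33520
step 4: join A via nl
    card(P join A) = 8000*300/(150*10*25) = 64
    cost = 33520 + 8000*300 = 2433520

2433520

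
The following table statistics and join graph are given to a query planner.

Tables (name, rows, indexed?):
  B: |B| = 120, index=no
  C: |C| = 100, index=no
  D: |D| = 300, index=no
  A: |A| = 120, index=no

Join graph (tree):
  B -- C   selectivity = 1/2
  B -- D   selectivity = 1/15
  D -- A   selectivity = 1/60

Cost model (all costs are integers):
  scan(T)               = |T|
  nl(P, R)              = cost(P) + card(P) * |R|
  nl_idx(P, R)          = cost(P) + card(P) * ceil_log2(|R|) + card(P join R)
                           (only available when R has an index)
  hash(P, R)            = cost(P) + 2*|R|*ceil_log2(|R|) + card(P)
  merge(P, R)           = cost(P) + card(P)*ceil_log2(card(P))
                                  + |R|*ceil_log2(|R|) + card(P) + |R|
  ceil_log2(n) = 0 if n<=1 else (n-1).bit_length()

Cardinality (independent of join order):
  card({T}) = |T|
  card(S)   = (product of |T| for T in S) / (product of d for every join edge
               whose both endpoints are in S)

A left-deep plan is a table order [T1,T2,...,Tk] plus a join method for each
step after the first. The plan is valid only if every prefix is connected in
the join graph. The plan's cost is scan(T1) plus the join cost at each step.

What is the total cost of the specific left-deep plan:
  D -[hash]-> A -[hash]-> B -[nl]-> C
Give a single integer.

484560

step 1: scan D: cost=300, card=300
step 2: join A via hash
    card(P join A) = 300*120/(60) = 600
    cost = 300 + 2*120*7 + 300 = 2280
step 3: join B via hash
    card(P join B) = 600*120/(15) = 4800
    cost = 2280 + 2*120*7 + 600 = 4560
step 4: join C via nl
    card(P join C) = 4800*100/(2) = 240000
    cost = 4560 + 4800*100 = 484560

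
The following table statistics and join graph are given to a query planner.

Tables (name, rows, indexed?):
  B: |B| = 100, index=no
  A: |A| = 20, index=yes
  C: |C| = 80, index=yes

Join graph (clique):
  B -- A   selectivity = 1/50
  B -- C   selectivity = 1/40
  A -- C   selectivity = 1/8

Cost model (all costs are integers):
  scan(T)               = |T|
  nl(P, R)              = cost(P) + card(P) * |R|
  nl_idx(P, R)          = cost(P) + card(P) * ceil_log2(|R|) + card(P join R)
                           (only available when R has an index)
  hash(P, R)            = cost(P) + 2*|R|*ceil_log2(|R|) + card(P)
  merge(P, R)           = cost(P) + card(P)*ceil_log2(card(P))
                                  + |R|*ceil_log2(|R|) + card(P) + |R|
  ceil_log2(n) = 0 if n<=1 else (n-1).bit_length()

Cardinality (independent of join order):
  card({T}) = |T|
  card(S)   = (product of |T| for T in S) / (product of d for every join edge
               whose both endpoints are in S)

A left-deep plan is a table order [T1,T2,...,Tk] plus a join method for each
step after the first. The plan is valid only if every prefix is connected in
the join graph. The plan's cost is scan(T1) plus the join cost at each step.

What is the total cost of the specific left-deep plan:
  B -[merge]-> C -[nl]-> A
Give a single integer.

5540

step 1: scan B: cost=100, card=100
step 2: join C via merge
    card(P join C) = 100*80/(40) = 200
    cost = 100 + 100*7 + 80*7 + 100 + 80 = 1540
step 3: join A via nl
    card(P join A) = 200*20/(50*8) = 10
    cost = 1540 + 200*20 = 5540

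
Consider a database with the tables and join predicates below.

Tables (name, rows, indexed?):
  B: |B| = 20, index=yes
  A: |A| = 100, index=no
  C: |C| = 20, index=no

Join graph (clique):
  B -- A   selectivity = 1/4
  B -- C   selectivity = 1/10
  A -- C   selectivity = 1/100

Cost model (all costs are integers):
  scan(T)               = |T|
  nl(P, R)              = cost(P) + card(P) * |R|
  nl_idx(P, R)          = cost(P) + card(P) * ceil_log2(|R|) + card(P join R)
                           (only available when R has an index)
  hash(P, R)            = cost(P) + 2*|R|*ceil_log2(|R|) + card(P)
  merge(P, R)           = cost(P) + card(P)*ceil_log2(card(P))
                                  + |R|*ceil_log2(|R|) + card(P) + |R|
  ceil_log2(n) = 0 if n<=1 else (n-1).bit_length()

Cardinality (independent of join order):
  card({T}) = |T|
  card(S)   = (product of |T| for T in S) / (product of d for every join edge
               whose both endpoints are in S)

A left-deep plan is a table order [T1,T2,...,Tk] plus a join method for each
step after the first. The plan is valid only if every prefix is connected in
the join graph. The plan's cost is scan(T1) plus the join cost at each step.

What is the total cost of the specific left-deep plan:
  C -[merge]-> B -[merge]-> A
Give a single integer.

1340

step 1: scan C: cost=20, card=20
step 2: join B via merge
    card(P join B) = 20*20/(10) = 40
    cost = 20 + 20*5 + 20*5 + 20 + 20 = 260
step 3: join A via merge
    card(P join A) = 40*100/(4*100) = 10
    cost = 260 + 40*6 + 100*7 + 40 + 100 = 1340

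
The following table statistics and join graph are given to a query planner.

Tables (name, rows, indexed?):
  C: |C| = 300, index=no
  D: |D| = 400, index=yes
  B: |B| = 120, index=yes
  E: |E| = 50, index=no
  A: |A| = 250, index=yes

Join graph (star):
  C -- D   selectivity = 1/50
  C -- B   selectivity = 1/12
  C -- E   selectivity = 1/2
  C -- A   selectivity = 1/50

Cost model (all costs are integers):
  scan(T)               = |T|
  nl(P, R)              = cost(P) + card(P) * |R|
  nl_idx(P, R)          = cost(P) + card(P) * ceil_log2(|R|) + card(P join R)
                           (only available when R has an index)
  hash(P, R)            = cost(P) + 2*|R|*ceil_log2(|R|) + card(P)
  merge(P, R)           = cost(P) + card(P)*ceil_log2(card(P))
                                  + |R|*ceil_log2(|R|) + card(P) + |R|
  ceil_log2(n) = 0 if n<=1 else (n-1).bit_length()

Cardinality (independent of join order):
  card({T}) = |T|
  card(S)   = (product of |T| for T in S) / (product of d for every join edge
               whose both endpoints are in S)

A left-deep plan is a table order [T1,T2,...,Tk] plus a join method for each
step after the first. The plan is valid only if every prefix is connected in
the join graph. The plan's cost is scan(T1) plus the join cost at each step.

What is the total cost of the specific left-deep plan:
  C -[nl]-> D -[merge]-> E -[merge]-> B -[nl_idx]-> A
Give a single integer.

8972810

step 1: scan C: cost=300, card=300
step 2: join D via nl
    card(P join D) = 300*400/(50) = 2400
    cost = 300 + 300*400 = 120300
step 3: join E via merge
    card(P join E) = 2400*50/(2) = 60000
    cost = 120300 + 2400*12 + 50*6 + 2400 + 50 = 151850
step 4: join B via merge
    card(P join B) = 60000*120/(12) = 600000
    cost = 151850 + 60000*16 + 120*7 + 60000 + 120 = 1172810
step 5: join A via nl_idx
    card(P join A) = 600000*250/(50) = 3000000
    cost = 1172810 + 600000*8 + 3000000 = 8972810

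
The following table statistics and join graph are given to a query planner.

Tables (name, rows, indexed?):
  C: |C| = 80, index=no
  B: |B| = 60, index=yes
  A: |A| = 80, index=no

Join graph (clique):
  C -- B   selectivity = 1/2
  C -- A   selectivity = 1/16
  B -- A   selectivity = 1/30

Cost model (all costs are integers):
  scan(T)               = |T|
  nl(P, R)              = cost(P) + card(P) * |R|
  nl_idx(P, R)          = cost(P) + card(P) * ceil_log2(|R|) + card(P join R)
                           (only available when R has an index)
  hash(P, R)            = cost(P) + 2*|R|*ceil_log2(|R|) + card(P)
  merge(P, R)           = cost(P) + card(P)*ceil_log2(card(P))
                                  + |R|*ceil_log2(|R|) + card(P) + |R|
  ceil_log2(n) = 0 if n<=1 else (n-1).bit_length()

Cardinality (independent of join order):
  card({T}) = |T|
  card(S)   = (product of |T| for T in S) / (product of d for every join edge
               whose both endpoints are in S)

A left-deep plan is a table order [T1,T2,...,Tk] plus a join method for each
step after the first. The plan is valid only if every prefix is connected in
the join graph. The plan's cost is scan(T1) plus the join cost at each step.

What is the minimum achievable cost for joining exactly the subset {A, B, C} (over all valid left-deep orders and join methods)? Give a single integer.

2000

Selinger DP over subsets of {A,B,C}:
  {C}: scan cost=80, card=80
  {B}: scan cost=60, card=60
  {A}: scan cost=80, card=80
  {BC}: card=2400; try (B,hash)→880, (C,merge)→1120, (B,merge)→1140, (C,hash)→1240, (B,nl_idx)→2960, (C,nl)→4860 …(+1); best=880 via (B,hash)
  {AC}: card=400; try (C,hash)→1280, (A,hash)→1280, (C,merge)→1360, (A,merge)→1360, (C,nl)→6480, (A,nl)→6480; best=1280 via (C,hash)
  {AB}: card=160; try (B,nl_idx)→720, (B,hash)→880, (A,merge)→1120, (B,merge)→1140, (A,hash)→1240, (A,nl)→4860 …(+1); best=720 via (B,nl_idx)
  {ABC}: card=400; try (C,hash)→2000, (B,hash)→2400, (C,merge)→2800, (B,nl_idx)→4080, (A,hash)→4400, (B,merge)→5700 …(+4); best=2000 via (C,hash)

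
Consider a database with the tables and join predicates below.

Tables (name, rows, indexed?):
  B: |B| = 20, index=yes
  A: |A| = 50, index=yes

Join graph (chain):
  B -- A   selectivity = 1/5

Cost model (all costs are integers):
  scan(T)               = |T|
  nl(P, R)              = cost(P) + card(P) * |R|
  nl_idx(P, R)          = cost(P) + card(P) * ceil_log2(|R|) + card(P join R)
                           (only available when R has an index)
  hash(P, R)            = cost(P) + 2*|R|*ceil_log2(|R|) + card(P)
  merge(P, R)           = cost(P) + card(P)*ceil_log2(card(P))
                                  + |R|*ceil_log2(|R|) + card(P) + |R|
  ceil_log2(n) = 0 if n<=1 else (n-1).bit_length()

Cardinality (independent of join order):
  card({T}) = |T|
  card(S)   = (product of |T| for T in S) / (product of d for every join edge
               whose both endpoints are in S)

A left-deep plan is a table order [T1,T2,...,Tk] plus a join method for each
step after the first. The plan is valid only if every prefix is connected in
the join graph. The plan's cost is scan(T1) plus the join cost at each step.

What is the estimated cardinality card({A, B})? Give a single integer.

200

Tables in S: A(50), B(20)
Edges inside S: B-A(d=5)
numerator = 50 * 20 = 1000
denominator = 5 = 5
card(S) = 1000 / 5 = 200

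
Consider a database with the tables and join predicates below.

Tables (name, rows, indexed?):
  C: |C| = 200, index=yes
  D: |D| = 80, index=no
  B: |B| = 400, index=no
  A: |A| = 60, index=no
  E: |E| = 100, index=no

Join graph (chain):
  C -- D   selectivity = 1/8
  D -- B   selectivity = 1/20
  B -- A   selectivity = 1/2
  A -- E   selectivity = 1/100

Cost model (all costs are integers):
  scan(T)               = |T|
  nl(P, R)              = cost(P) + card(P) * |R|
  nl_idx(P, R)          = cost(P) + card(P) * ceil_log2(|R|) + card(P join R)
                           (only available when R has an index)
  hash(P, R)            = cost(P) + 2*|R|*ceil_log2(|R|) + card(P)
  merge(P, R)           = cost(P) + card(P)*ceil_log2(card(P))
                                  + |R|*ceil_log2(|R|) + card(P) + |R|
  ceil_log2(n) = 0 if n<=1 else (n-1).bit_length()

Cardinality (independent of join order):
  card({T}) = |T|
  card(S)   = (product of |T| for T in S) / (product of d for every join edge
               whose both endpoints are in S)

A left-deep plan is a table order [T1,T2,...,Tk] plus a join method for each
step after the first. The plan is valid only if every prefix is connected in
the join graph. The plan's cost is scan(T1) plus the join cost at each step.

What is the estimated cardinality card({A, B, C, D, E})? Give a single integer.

Tables in S: A(60), B(400), C(200), D(80), E(100)
Edges inside S: C-D(d=8), D-B(d=20), B-A(d=2), A-E(d=100)
numerator = 60 * 400 * 200 * 80 * 100 = 38400000000
denominator = 8 * 20 * 2 * 100 = 32000
card(S) = 38400000000 / 32000 = 1200000

1200000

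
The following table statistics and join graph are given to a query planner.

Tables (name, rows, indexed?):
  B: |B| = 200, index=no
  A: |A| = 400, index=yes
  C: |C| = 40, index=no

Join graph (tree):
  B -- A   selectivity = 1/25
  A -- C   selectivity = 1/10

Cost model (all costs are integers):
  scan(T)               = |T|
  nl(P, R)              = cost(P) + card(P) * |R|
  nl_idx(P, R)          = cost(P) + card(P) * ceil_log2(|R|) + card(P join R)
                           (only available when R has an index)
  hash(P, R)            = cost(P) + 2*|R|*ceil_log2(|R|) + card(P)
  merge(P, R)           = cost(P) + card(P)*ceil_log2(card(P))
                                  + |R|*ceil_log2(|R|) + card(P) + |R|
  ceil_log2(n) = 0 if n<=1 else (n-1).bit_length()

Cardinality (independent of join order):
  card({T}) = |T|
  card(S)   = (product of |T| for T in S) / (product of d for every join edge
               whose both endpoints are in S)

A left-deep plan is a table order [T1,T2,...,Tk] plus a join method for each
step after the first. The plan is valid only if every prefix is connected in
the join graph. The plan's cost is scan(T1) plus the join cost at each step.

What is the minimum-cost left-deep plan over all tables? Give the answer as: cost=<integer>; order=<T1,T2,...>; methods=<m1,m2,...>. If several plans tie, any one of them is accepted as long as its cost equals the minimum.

cost=6080; order=A,C,B; methods=hash,hash

Selinger DP (subsets sized 1..n):
  {B}: scan cost=200, card=200
  {A}: scan cost=400, card=400
  {C}: scan cost=40, card=40
  {AB}: card=3200; try (B,hash)→4000, (A,nl_idx)→5200, (A,merge)→6000, (B,merge)→6200, (A,hash)→7600, (A,nl)→80200 …(+1); best=4000 via (B,hash)
  {AC}: card=1600; try (C,hash)→1280, (A,nl_idx)→2000, (A,merge)→4320, (C,merge)→4680, (A,hash)→7280, (A,nl)→16040 …(+1); best=1280 via (C,hash)
  {ABC}: card=12800; try (B,hash)→6080, (C,hash)→7680, (B,merge)→22280, (C,merge)→45880, (C,nl)→132000, (B,nl)→321280; best=6080 via (B,hash)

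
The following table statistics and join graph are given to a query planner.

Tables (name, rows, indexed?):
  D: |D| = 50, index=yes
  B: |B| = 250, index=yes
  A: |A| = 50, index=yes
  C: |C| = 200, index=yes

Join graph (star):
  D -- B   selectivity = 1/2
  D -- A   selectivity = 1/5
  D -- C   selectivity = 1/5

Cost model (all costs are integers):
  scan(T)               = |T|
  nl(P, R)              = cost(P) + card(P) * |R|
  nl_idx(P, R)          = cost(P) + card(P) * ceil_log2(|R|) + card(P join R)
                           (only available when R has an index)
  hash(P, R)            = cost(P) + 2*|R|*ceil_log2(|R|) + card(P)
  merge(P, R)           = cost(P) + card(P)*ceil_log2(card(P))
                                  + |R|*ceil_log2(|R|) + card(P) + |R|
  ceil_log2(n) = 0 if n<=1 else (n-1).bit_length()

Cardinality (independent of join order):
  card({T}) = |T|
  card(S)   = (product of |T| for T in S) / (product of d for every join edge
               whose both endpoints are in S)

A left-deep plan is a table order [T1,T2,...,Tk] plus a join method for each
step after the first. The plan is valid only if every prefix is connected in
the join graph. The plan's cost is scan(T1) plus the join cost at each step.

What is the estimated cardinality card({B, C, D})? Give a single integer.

250000

Tables in S: B(250), C(200), D(50)
Edges inside S: D-B(d=2), D-C(d=5)
numerator = 250 * 200 * 50 = 2500000
denominator = 2 * 5 = 10
card(S) = 2500000 / 10 = 250000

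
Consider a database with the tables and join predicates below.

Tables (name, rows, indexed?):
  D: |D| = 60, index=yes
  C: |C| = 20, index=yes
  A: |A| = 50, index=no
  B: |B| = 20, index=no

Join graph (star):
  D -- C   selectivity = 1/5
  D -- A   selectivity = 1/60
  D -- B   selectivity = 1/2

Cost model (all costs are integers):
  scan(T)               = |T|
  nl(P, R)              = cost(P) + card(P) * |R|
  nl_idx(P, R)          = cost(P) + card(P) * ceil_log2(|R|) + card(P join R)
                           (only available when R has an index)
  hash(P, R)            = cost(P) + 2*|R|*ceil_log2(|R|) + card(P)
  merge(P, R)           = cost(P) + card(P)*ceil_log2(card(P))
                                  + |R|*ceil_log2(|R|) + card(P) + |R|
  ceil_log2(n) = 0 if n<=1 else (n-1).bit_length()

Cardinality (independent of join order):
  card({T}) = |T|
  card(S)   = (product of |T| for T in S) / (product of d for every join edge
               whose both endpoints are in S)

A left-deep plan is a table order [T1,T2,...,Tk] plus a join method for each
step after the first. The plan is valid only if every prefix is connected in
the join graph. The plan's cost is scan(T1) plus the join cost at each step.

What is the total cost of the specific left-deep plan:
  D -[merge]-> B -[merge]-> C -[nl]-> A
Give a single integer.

127320

step 1: scan D: cost=60, card=60
step 2: join B via merge
    card(P join B) = 60*20/(2) = 600
    cost = 60 + 60*6 + 20*5 + 60 + 20 = 600
step 3: join C via merge
    card(P join C) = 600*20/(5) = 2400
    cost = 600 + 600*10 + 20*5 + 600 + 20 = 7320
step 4: join A via nl
    card(P join A) = 2400*50/(60) = 2000
    cost = 7320 + 2400*50 = 127320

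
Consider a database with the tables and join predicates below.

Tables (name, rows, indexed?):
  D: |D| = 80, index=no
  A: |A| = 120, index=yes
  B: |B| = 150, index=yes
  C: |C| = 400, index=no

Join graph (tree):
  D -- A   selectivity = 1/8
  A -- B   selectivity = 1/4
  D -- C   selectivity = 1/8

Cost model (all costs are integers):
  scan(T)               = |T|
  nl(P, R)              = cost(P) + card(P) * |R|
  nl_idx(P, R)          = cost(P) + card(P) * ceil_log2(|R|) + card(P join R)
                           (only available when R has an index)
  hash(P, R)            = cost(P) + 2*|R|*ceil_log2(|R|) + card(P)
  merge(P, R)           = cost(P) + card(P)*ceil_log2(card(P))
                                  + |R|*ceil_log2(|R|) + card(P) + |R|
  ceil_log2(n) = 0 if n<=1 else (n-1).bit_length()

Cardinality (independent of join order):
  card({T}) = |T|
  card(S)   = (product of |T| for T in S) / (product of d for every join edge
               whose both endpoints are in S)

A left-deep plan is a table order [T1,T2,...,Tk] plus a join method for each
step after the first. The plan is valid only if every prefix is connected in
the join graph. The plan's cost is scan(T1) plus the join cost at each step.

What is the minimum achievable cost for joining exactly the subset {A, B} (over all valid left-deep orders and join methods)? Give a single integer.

Selinger DP over subsets of {A,B}:
  {A}: scan cost=120, card=120
  {B}: scan cost=150, card=150
  {AB}: card=4500; try (A,hash)→1980, (B,merge)→2430, (A,merge)→2460, (B,hash)→2640, (B,nl_idx)→5580, (A,nl_idx)→5700 …(+2); best=1980 via (A,hash)

1980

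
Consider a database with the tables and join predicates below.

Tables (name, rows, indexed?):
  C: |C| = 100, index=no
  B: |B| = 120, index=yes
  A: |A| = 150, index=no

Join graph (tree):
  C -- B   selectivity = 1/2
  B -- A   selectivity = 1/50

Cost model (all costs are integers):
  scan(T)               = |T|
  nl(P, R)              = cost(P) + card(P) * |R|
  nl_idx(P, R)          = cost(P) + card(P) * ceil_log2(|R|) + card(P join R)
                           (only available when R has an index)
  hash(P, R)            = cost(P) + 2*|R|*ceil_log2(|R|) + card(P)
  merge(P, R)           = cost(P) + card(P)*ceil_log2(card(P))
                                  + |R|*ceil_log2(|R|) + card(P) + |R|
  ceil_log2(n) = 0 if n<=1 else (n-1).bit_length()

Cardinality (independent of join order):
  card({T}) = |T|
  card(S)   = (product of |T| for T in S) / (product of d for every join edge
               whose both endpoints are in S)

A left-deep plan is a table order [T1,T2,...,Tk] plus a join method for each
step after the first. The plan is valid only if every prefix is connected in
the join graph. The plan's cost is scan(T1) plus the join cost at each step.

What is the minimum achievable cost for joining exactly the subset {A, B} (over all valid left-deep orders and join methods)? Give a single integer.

1560

Selinger DP over subsets of {A,B}:
  {B}: scan cost=120, card=120
  {A}: scan cost=150, card=150
  {AB}: card=360; try (B,nl_idx)→1560, (B,hash)→1980, (A,merge)→2430, (B,merge)→2460, (A,hash)→2640, (A,nl)→18120 …(+1); best=1560 via (B,nl_idx)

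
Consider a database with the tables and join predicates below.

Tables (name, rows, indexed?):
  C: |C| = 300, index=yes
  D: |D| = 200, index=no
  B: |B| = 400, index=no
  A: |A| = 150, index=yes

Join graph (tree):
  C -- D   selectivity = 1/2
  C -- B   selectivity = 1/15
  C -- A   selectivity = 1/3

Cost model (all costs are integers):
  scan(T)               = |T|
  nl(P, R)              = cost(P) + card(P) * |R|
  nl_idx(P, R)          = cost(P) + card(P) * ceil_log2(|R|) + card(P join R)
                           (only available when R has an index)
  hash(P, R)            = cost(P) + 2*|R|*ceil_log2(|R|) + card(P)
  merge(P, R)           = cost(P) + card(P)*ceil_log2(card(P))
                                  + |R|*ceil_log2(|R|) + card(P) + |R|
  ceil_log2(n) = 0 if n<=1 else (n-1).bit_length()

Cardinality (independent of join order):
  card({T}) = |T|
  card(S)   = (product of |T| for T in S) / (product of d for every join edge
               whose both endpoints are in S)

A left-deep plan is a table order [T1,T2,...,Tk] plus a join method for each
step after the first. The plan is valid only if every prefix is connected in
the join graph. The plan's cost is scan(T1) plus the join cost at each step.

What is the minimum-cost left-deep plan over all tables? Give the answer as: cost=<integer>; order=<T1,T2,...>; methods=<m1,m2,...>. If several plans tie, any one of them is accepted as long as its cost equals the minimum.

Selinger DP (subsets sized 1..n):
  {C}: scan cost=300, card=300
  {D}: scan cost=200, card=200
  {B}: scan cost=400, card=400
  {A}: scan cost=150, card=150
  {CD}: card=30000; try (D,hash)→3800, (C,merge)→5000, (D,merge)→5100, (C,hash)→5800, (C,nl_idx)→32000, (C,nl)→60200 …(+1); best=3800 via (D,hash)
  {BC}: card=8000; try (C,hash)→6200, (B,merge)→7300, (C,merge)→7400, (B,hash)→7800, (C,nl_idx)→12000, (B,nl)→120300 …(+1); best=6200 via (C,hash)
  {AC}: card=15000; try (A,hash)→3000, (C,merge)→4500, (A,merge)→4650, (C,hash)→5700, (C,nl_idx)→16500, (A,nl_idx)→17700 …(+2); best=3000 via (A,hash)
  {BCD}: card=800000; try (D,hash)→17400, (B,hash)→41000, (D,merge)→120000, (B,merge)→487800, (D,nl)→1606200, (B,nl)→12003800; best=17400 via (D,hash)
  {ACD}: card=1500000; try (D,hash)→21200, (A,hash)→36200, (D,merge)→229800, (A,merge)→485150, (A,nl_idx)→1743800, (D,nl)→3003000 …(+1); best=21200 via (D,hash)
  {ABC}: card=400000; try (A,hash)→16600, (B,hash)→25200, (A,merge)→119550, (B,merge)→232000, (A,nl_idx)→470200, (A,nl)→1206200 …(+1); best=16600 via (A,hash)
  {ABCD}: card=40000000; try (D,hash)→419800, (A,hash)→819800, (B,hash)→1528400, (D,merge)→8018400, (A,merge)→16818750, (B,merge)→33025200 …(+4); best=419800 via (D,hash)

cost=419800; order=B,C,A,D; methods=hash,hash,hash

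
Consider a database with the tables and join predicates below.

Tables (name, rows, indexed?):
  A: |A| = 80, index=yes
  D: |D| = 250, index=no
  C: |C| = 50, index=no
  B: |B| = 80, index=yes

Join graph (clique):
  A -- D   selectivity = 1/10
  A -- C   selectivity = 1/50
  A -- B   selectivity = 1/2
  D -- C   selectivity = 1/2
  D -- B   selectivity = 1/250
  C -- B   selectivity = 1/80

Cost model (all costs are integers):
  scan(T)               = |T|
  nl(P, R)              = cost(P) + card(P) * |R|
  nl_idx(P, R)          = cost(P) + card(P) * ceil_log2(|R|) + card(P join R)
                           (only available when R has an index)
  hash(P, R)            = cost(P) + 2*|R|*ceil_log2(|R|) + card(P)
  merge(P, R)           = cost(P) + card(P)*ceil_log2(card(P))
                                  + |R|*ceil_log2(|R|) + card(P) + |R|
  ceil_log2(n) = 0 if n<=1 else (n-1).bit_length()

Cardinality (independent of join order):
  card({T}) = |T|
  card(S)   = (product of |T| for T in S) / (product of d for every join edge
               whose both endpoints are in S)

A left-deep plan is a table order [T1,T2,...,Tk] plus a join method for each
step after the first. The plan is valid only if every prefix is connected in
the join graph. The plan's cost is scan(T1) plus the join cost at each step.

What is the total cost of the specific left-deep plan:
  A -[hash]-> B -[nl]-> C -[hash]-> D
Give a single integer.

165320

step 1: scan A: cost=80, card=80
step 2: join B via hash
    card(P join B) = 80*80/(2) = 3200
    cost = 80 + 2*80*7 + 80 = 1280
step 3: join C via nl
    card(P join C) = 3200*50/(50*80) = 40
    cost = 1280 + 3200*50 = 161280
step 4: join D via hash
    card(P join D) = 40*250/(10*2*250) = 2
    cost = 161280 + 2*250*8 + 40 = 165320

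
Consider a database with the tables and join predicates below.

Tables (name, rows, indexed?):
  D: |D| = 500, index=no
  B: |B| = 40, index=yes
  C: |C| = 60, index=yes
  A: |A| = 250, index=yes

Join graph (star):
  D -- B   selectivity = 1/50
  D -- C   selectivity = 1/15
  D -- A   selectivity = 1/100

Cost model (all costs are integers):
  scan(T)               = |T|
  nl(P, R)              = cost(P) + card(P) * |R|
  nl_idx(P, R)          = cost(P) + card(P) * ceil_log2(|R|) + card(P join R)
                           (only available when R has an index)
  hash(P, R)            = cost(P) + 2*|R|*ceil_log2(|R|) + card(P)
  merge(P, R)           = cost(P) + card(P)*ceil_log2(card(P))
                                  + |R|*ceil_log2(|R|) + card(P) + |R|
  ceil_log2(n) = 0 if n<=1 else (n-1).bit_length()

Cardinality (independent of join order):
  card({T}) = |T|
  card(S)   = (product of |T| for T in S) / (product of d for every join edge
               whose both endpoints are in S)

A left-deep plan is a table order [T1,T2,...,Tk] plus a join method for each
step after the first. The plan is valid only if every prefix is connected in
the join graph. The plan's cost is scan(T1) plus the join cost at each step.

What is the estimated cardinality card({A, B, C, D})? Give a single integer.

4000

Tables in S: A(250), B(40), C(60), D(500)
Edges inside S: D-B(d=50), D-C(d=15), D-A(d=100)
numerator = 250 * 40 * 60 * 500 = 300000000
denominator = 50 * 15 * 100 = 75000
card(S) = 300000000 / 75000 = 4000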